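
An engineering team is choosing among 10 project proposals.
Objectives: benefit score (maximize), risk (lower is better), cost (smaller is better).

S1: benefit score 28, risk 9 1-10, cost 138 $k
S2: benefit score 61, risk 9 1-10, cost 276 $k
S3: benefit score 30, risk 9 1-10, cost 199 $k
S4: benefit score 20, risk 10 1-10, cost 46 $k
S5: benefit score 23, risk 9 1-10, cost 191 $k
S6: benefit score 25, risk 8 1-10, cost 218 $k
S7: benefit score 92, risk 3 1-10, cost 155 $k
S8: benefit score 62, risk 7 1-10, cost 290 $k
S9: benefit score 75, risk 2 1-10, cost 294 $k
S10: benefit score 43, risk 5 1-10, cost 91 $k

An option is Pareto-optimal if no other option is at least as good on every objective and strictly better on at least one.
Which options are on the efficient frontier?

S4, S7, S9, S10

S1: dominated by S10 (benefit score 43≥28, risk 5≤9, cost 91≤138).
S2: dominated by S7 (benefit score 92≥61, risk 3≤9, cost 155≤276).
S3: dominated by S7 (benefit score 92≥30, risk 3≤9, cost 155≤199).
S4: not dominated (best cost).
S5: dominated by S1 (benefit score 28≥23, risk 9≤9, cost 138≤191).
S6: dominated by S7 (benefit score 92≥25, risk 3≤8, cost 155≤218).
S7: not dominated (best benefit score).
S8: dominated by S7 (benefit score 92≥62, risk 3≤7, cost 155≤290).
S9: not dominated (best risk).
S10: not dominated.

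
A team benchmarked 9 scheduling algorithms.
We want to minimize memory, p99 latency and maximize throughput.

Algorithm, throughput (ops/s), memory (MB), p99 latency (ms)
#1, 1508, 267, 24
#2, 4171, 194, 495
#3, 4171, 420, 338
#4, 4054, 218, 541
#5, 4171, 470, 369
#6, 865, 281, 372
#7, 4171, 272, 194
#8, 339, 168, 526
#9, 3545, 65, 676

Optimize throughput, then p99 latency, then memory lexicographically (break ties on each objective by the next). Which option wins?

First maximize throughput: best is 4171, kept {#2, #3, #5, #7}.
Then minimize p99 latency: best is 194, kept {#7}.

#7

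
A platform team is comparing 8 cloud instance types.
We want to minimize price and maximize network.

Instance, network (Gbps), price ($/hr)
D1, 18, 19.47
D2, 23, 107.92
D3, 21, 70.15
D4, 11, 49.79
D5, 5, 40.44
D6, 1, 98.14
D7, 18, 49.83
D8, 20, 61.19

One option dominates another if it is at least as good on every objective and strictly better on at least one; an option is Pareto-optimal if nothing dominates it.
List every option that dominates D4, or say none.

D1: network 18≥11, price 19.47≤49.79 — dominates D4.
Others (D2, D3, D5, D6, D7, D8) are each worse than D4 on at least one objective.

D1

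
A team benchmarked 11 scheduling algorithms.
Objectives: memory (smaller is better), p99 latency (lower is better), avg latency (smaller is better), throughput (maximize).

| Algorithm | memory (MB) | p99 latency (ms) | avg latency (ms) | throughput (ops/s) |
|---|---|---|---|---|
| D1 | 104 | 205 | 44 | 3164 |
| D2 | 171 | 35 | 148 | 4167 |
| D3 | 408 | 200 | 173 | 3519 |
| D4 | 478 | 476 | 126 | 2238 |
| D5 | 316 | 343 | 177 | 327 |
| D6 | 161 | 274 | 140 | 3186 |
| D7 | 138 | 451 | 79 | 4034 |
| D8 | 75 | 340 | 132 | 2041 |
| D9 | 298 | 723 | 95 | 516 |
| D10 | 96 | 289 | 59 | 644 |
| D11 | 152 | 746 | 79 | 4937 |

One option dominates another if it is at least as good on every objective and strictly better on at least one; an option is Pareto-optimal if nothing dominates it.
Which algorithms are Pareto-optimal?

D1, D2, D6, D7, D8, D10, D11

D1: not dominated (best avg latency).
D2: not dominated (best p99 latency).
D3: dominated by D2 (memory 171≤408, p99 latency 35≤200, avg latency 148≤173, throughput 4167≥3519).
D4: dominated by D1 (memory 104≤478, p99 latency 205≤476, avg latency 44≤126, throughput 3164≥2238).
D5: dominated by D1 (memory 104≤316, p99 latency 205≤343, avg latency 44≤177, throughput 3164≥327).
D6: not dominated.
D7: not dominated.
D8: not dominated (best memory).
D9: dominated by D1 (memory 104≤298, p99 latency 205≤723, avg latency 44≤95, throughput 3164≥516).
D10: not dominated.
D11: not dominated (best throughput).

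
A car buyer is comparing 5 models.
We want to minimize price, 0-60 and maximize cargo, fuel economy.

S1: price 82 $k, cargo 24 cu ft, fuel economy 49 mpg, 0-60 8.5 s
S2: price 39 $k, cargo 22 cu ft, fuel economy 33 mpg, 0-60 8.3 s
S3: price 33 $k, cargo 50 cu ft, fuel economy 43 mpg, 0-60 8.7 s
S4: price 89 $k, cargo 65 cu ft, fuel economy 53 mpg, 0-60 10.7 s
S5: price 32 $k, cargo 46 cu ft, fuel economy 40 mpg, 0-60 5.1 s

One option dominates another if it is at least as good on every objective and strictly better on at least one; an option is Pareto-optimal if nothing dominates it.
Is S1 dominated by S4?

S4 vs S1: S4 is worse on price (89 vs 82), so it does not dominate S1.

No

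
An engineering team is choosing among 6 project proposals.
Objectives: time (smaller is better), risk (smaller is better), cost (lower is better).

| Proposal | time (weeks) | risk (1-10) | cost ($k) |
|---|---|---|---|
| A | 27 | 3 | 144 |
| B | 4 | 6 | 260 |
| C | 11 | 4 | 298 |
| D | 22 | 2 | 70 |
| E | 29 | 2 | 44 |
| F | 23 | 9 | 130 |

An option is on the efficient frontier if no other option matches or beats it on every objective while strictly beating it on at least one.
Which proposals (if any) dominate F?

D

D: time 22≤23, risk 2≤9, cost 70≤130 — dominates F.
Others (A, B, C, E) are each worse than F on at least one objective.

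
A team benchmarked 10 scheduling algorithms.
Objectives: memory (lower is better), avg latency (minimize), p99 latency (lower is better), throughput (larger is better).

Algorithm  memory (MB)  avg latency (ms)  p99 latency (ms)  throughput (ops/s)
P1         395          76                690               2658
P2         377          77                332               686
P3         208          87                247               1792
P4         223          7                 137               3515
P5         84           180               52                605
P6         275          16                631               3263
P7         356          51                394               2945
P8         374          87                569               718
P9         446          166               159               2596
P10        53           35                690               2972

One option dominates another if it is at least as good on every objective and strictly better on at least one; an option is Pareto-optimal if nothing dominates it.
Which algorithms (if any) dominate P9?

P4: memory 223≤446, avg latency 7≤166, p99 latency 137≤159, throughput 3515≥2596 — dominates P9.
Others (P1, P2, P3, P5, P6, P7, P8, P10) are each worse than P9 on at least one objective.

P4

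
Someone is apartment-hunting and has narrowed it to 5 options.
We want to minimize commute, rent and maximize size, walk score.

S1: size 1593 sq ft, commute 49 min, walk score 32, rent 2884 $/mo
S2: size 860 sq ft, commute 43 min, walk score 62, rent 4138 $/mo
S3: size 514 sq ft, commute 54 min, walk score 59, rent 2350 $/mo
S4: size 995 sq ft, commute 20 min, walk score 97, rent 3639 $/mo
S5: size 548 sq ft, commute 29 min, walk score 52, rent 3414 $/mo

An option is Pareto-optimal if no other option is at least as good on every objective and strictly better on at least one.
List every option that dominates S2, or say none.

S4: size 995≥860, commute 20≤43, walk score 97≥62, rent 3639≤4138 — dominates S2.
Others (S1, S3, S5) are each worse than S2 on at least one objective.

S4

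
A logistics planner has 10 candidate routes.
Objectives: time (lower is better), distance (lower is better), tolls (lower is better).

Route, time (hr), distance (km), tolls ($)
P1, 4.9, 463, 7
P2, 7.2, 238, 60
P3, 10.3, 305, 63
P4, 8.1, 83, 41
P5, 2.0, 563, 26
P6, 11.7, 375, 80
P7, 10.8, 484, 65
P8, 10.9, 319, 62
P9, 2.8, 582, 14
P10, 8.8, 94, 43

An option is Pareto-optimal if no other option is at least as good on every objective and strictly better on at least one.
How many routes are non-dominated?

P1: not dominated (best tolls).
P2: not dominated.
P3: dominated by P2 (time 7.2≤10.3, distance 238≤305, tolls 60≤63).
P4: not dominated (best distance).
P5: not dominated (best time).
P6: dominated by P2 (time 7.2≤11.7, distance 238≤375, tolls 60≤80).
P7: dominated by P1 (time 4.9≤10.8, distance 463≤484, tolls 7≤65).
P8: dominated by P2 (time 7.2≤10.9, distance 238≤319, tolls 60≤62).
P9: not dominated.
P10: dominated by P4 (time 8.1≤8.8, distance 83≤94, tolls 41≤43).
Pareto-optimal: P1, P2, P4, P5, P9 → 5.

5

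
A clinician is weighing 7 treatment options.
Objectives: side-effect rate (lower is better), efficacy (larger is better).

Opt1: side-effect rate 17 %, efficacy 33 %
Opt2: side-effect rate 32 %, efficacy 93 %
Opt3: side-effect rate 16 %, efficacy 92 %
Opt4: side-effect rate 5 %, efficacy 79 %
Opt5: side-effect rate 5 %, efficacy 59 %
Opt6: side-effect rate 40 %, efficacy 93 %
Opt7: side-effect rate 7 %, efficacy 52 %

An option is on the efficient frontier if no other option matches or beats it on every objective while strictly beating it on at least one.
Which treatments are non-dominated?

Opt2, Opt3, Opt4

Opt1: dominated by Opt3 (side-effect rate 16≤17, efficacy 92≥33).
Opt2: not dominated.
Opt3: not dominated.
Opt4: not dominated.
Opt5: dominated by Opt4 (side-effect rate 5≤5, efficacy 79≥59).
Opt6: dominated by Opt2 (side-effect rate 32≤40, efficacy 93≥93).
Opt7: dominated by Opt4 (side-effect rate 5≤7, efficacy 79≥52).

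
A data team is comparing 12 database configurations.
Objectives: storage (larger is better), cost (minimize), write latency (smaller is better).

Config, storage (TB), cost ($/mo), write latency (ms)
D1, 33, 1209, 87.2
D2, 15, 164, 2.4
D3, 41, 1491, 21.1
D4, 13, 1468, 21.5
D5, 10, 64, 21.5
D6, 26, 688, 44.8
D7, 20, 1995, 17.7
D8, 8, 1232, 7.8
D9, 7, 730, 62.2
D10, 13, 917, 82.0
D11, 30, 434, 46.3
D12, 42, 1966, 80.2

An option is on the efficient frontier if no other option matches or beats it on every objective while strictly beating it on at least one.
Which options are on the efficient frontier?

D1: not dominated.
D2: not dominated (best write latency).
D3: not dominated.
D4: dominated by D2 (storage 15≥13, cost 164≤1468, write latency 2.4≤21.5).
D5: not dominated (best cost).
D6: not dominated.
D7: not dominated.
D8: dominated by D2 (storage 15≥8, cost 164≤1232, write latency 2.4≤7.8).
D9: dominated by D2 (storage 15≥7, cost 164≤730, write latency 2.4≤62.2).
D10: dominated by D2 (storage 15≥13, cost 164≤917, write latency 2.4≤82.0).
D11: not dominated.
D12: not dominated (best storage).

D1, D2, D3, D5, D6, D7, D11, D12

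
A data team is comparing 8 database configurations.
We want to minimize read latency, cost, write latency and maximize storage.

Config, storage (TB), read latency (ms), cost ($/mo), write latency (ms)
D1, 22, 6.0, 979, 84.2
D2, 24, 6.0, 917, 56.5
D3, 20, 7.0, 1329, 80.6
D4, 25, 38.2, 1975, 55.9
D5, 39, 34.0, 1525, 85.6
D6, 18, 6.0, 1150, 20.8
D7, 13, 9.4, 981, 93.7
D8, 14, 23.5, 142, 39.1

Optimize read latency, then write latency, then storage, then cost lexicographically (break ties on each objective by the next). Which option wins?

D6

First minimize read latency: best is 6.0, kept {D1, D2, D6}.
Then minimize write latency: best is 20.8, kept {D6}.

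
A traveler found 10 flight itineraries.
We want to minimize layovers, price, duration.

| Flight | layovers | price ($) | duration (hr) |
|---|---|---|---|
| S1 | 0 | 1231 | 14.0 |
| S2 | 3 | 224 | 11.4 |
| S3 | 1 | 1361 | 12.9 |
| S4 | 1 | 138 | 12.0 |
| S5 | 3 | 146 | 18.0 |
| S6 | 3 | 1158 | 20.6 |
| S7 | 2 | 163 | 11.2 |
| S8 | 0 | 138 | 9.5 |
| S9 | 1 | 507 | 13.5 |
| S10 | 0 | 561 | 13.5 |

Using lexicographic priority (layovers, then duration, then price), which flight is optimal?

S8

First minimize layovers: best is 0, kept {S1, S8, S10}.
Then minimize duration: best is 9.5, kept {S8}.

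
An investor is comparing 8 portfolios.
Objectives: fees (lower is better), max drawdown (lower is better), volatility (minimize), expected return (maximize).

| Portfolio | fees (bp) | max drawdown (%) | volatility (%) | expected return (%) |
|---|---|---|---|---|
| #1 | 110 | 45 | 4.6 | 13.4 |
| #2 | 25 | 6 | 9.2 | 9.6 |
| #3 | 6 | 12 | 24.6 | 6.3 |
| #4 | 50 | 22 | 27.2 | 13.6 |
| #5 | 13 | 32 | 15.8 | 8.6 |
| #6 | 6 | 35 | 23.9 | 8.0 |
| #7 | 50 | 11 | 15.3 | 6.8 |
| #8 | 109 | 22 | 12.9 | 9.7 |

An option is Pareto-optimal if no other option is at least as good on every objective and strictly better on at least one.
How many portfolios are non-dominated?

#1: not dominated (best volatility).
#2: not dominated (best max drawdown).
#3: not dominated.
#4: not dominated (best expected return).
#5: not dominated.
#6: not dominated.
#7: dominated by #2 (fees 25≤50, max drawdown 6≤11, volatility 9.2≤15.3, expected return 9.6≥6.8).
#8: not dominated.
Pareto-optimal: #1, #2, #3, #4, #5, #6, #8 → 7.

7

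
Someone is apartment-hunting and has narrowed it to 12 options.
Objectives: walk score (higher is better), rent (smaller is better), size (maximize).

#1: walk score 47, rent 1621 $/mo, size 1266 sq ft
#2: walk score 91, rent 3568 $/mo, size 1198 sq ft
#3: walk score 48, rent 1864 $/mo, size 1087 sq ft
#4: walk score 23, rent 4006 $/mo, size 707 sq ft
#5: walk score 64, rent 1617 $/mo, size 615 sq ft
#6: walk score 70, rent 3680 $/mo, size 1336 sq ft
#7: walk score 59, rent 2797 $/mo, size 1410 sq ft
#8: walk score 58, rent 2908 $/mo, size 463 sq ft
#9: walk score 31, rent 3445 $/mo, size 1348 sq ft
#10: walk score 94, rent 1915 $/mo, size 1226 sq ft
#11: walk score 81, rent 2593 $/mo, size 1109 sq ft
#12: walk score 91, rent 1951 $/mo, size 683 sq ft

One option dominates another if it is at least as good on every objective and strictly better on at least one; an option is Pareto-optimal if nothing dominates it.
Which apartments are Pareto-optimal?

#1, #3, #5, #6, #7, #10

#1: not dominated.
#2: dominated by #10 (walk score 94≥91, rent 1915≤3568, size 1226≥1198).
#3: not dominated.
#4: dominated by #1 (walk score 47≥23, rent 1621≤4006, size 1266≥707).
#5: not dominated (best rent).
#6: not dominated.
#7: not dominated (best size).
#8: dominated by #5 (walk score 64≥58, rent 1617≤2908, size 615≥463).
#9: dominated by #7 (walk score 59≥31, rent 2797≤3445, size 1410≥1348).
#10: not dominated (best walk score).
#11: dominated by #10 (walk score 94≥81, rent 1915≤2593, size 1226≥1109).
#12: dominated by #10 (walk score 94≥91, rent 1915≤1951, size 1226≥683).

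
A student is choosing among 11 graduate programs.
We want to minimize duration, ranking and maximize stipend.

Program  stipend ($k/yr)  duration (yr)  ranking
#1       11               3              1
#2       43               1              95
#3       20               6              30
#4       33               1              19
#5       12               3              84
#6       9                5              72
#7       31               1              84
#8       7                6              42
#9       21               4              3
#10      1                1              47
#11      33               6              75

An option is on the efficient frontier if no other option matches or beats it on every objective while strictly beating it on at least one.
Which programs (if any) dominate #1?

none

#2: worse on ranking (95 vs 1).
#3: worse on duration (6 vs 3).
#4: worse on ranking (19 vs 1).
#5: worse on ranking (84 vs 1).
#6: worse on stipend (9 vs 11).
#7: worse on ranking (84 vs 1).
#8: worse on stipend (7 vs 11).
#9: worse on duration (4 vs 3).
#10: worse on stipend (1 vs 11).
#11: worse on duration (6 vs 3).
No option dominates #1.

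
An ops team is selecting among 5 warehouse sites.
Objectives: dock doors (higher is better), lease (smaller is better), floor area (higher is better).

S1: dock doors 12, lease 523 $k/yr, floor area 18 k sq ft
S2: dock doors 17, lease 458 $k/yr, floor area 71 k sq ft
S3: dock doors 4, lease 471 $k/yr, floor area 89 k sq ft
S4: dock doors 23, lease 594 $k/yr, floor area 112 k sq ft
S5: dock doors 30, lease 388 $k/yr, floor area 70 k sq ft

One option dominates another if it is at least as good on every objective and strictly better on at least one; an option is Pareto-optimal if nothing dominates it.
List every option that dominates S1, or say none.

S2, S5

S2: dock doors 17≥12, lease 458≤523, floor area 71≥18 — dominates S1.
S5: dock doors 30≥12, lease 388≤523, floor area 70≥18 — dominates S1.
Others (S3, S4) are each worse than S1 on at least one objective.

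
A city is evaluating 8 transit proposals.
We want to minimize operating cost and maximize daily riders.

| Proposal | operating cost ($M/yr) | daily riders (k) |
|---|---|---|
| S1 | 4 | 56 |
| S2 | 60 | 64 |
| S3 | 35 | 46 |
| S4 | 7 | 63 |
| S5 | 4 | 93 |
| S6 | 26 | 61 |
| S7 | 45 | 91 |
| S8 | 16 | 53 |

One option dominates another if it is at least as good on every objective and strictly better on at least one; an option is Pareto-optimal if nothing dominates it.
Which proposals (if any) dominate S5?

none

S1: worse on daily riders (56 vs 93).
S2: worse on operating cost (60 vs 4).
S3: worse on operating cost (35 vs 4).
S4: worse on operating cost (7 vs 4).
S6: worse on operating cost (26 vs 4).
S7: worse on operating cost (45 vs 4).
S8: worse on operating cost (16 vs 4).
No option dominates S5.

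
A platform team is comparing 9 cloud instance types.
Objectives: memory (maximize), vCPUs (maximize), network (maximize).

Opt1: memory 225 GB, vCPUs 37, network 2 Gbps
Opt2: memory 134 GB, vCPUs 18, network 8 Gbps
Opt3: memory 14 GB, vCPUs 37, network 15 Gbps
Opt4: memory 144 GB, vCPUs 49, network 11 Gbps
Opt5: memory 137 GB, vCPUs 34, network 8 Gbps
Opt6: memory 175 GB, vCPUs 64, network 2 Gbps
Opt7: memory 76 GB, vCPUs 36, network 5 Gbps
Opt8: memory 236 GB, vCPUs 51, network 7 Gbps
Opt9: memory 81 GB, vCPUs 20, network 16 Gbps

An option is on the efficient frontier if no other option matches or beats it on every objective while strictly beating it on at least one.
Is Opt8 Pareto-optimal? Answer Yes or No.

Yes

Opt1: worse on memory (225 vs 236).
Opt2: worse on memory (134 vs 236).
Opt3: worse on memory (14 vs 236).
Opt4: worse on memory (144 vs 236).
Opt5: worse on memory (137 vs 236).
Opt6: worse on memory (175 vs 236).
Opt7: worse on memory (76 vs 236).
Opt9: worse on memory (81 vs 236).
No option is at least as good as Opt8 on every objective and strictly better on one.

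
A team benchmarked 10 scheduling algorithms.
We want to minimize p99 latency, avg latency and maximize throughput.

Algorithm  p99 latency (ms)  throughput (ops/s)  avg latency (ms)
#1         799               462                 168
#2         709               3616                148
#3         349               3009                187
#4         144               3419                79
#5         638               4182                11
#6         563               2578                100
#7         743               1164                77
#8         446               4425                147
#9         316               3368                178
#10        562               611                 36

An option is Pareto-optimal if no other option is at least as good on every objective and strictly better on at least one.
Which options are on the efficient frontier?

#1: dominated by #2 (p99 latency 709≤799, throughput 3616≥462, avg latency 148≤168).
#2: dominated by #5 (p99 latency 638≤709, throughput 4182≥3616, avg latency 11≤148).
#3: dominated by #4 (p99 latency 144≤349, throughput 3419≥3009, avg latency 79≤187).
#4: not dominated (best p99 latency).
#5: not dominated (best avg latency).
#6: dominated by #4 (p99 latency 144≤563, throughput 3419≥2578, avg latency 79≤100).
#7: dominated by #5 (p99 latency 638≤743, throughput 4182≥1164, avg latency 11≤77).
#8: not dominated (best throughput).
#9: dominated by #4 (p99 latency 144≤316, throughput 3419≥3368, avg latency 79≤178).
#10: not dominated.

#4, #5, #8, #10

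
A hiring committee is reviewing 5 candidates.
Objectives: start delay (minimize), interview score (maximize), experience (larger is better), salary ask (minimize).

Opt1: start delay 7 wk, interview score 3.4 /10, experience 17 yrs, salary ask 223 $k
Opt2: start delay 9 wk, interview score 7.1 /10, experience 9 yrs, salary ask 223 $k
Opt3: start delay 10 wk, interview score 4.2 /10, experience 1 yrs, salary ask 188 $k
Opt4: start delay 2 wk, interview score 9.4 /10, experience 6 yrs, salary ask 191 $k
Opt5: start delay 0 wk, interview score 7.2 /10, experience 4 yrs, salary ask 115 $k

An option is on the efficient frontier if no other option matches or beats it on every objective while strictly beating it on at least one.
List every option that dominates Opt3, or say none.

Opt5

Opt5: start delay 0≤10, interview score 7.2≥4.2, experience 4≥1, salary ask 115≤188 — dominates Opt3.
Others (Opt1, Opt2, Opt4) are each worse than Opt3 on at least one objective.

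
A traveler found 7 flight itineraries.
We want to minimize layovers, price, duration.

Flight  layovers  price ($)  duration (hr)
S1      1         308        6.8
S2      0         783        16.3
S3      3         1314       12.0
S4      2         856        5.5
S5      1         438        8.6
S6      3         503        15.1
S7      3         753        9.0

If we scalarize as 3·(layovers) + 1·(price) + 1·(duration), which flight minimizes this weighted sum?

S1

S1: 3·1 + 1·308 + 1·6.8 = 317.8
S2: 3·0 + 1·783 + 1·16.3 = 799.3
S3: 3·3 + 1·1314 + 1·12.0 = 1335.0
S4: 3·2 + 1·856 + 1·5.5 = 867.5
S5: 3·1 + 1·438 + 1·8.6 = 449.6
S6: 3·3 + 1·503 + 1·15.1 = 527.1
S7: 3·3 + 1·753 + 1·9.0 = 771.0
Lowest: S1 at 317.8.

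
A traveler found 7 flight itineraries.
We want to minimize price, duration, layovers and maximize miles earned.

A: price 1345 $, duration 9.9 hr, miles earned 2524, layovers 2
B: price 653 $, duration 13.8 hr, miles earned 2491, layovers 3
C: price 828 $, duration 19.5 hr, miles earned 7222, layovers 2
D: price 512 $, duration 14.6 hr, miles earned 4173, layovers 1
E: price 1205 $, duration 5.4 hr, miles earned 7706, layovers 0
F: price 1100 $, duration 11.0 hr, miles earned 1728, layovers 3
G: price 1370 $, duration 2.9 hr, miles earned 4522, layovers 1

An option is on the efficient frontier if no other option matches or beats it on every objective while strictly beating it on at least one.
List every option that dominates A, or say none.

E

E: price 1205≤1345, duration 5.4≤9.9, miles earned 7706≥2524, layovers 0≤2 — dominates A.
Others (B, C, D, F, G) are each worse than A on at least one objective.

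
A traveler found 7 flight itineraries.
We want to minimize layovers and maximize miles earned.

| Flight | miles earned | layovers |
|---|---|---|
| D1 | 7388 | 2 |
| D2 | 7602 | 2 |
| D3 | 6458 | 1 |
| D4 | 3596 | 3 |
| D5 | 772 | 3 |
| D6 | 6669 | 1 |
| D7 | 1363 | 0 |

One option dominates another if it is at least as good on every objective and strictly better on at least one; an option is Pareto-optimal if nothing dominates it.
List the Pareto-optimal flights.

D2, D6, D7

D1: dominated by D2 (miles earned 7602≥7388, layovers 2≤2).
D2: not dominated (best miles earned).
D3: dominated by D6 (miles earned 6669≥6458, layovers 1≤1).
D4: dominated by D1 (miles earned 7388≥3596, layovers 2≤3).
D5: dominated by D1 (miles earned 7388≥772, layovers 2≤3).
D6: not dominated.
D7: not dominated (best layovers).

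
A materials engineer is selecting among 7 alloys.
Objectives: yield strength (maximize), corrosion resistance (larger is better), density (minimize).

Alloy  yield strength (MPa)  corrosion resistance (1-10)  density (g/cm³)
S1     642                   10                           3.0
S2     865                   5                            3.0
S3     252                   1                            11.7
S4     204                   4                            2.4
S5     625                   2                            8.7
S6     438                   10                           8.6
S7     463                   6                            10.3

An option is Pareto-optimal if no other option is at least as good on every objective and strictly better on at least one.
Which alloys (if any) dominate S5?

S1: yield strength 642≥625, corrosion resistance 10≥2, density 3.0≤8.7 — dominates S5.
S2: yield strength 865≥625, corrosion resistance 5≥2, density 3.0≤8.7 — dominates S5.
Others (S3, S4, S6, S7) are each worse than S5 on at least one objective.

S1, S2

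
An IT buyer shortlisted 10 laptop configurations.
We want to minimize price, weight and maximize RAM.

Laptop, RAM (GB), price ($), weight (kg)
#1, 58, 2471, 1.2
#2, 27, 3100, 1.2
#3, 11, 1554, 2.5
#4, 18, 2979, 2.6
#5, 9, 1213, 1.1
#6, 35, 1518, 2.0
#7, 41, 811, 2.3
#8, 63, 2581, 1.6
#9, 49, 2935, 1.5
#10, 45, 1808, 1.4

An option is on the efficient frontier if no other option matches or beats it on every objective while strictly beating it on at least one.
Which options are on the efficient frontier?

#1, #5, #6, #7, #8, #10

#1: not dominated.
#2: dominated by #1 (RAM 58≥27, price 2471≤3100, weight 1.2≤1.2).
#3: dominated by #6 (RAM 35≥11, price 1518≤1554, weight 2.0≤2.5).
#4: dominated by #1 (RAM 58≥18, price 2471≤2979, weight 1.2≤2.6).
#5: not dominated (best weight).
#6: not dominated.
#7: not dominated (best price).
#8: not dominated (best RAM).
#9: dominated by #1 (RAM 58≥49, price 2471≤2935, weight 1.2≤1.5).
#10: not dominated.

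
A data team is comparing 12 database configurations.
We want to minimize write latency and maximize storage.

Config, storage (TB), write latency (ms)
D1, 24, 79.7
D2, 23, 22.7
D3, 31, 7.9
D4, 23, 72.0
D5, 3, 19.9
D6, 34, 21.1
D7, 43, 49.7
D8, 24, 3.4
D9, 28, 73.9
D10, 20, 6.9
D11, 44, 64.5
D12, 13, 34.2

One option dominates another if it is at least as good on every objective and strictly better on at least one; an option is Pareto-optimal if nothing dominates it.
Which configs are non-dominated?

D3, D6, D7, D8, D11

D1: dominated by D3 (storage 31≥24, write latency 7.9≤79.7).
D2: dominated by D3 (storage 31≥23, write latency 7.9≤22.7).
D3: not dominated.
D4: dominated by D2 (storage 23≥23, write latency 22.7≤72.0).
D5: dominated by D3 (storage 31≥3, write latency 7.9≤19.9).
D6: not dominated.
D7: not dominated.
D8: not dominated (best write latency).
D9: dominated by D3 (storage 31≥28, write latency 7.9≤73.9).
D10: dominated by D8 (storage 24≥20, write latency 3.4≤6.9).
D11: not dominated (best storage).
D12: dominated by D2 (storage 23≥13, write latency 22.7≤34.2).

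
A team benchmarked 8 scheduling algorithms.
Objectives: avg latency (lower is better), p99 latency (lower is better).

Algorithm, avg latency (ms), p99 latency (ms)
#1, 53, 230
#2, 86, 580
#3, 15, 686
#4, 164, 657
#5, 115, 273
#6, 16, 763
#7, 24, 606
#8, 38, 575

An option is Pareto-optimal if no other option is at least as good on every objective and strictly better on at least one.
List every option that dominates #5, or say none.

#1

#1: avg latency 53≤115, p99 latency 230≤273 — dominates #5.
Others (#2, #3, #4, #6, #7, #8) are each worse than #5 on at least one objective.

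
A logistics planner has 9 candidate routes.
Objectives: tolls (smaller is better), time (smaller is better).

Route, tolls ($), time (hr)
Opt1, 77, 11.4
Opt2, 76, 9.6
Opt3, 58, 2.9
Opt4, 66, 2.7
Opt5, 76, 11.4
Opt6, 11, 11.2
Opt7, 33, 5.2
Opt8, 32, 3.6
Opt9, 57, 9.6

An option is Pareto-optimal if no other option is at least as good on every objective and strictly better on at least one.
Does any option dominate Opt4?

No

Opt1: worse on tolls (77 vs 66).
Opt2: worse on tolls (76 vs 66).
Opt3: worse on time (2.9 vs 2.7).
Opt5: worse on tolls (76 vs 66).
Opt6: worse on time (11.2 vs 2.7).
Opt7: worse on time (5.2 vs 2.7).
Opt8: worse on time (3.6 vs 2.7).
Opt9: worse on time (9.6 vs 2.7).
No option is at least as good as Opt4 on every objective and strictly better on one.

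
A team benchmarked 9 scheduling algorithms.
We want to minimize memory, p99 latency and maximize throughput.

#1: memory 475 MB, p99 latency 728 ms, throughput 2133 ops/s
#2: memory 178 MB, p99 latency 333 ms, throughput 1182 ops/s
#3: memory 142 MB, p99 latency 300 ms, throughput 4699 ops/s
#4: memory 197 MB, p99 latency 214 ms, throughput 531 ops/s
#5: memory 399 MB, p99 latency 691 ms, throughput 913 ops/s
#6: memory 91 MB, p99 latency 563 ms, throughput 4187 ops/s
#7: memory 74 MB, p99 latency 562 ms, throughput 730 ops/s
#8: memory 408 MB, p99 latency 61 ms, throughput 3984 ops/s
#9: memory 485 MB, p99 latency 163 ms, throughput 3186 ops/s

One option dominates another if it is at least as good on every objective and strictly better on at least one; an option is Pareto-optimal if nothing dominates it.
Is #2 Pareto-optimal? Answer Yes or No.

No

#3 vs #2: memory 142≤178, p99 latency 300≤333, throughput 4699≥1182 — #3 is at least as good on every objective and strictly better on at least one, so #3 dominates #2.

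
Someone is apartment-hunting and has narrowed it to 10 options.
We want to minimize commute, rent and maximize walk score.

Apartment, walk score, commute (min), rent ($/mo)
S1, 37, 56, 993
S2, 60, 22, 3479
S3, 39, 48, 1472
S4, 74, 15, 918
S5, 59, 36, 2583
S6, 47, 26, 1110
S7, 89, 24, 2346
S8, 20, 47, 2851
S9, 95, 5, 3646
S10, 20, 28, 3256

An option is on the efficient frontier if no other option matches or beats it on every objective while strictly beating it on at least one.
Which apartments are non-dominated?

S4, S7, S9

S1: dominated by S4 (walk score 74≥37, commute 15≤56, rent 918≤993).
S2: dominated by S4 (walk score 74≥60, commute 15≤22, rent 918≤3479).
S3: dominated by S4 (walk score 74≥39, commute 15≤48, rent 918≤1472).
S4: not dominated (best rent).
S5: dominated by S4 (walk score 74≥59, commute 15≤36, rent 918≤2583).
S6: dominated by S4 (walk score 74≥47, commute 15≤26, rent 918≤1110).
S7: not dominated.
S8: dominated by S4 (walk score 74≥20, commute 15≤47, rent 918≤2851).
S9: not dominated (best walk score).
S10: dominated by S4 (walk score 74≥20, commute 15≤28, rent 918≤3256).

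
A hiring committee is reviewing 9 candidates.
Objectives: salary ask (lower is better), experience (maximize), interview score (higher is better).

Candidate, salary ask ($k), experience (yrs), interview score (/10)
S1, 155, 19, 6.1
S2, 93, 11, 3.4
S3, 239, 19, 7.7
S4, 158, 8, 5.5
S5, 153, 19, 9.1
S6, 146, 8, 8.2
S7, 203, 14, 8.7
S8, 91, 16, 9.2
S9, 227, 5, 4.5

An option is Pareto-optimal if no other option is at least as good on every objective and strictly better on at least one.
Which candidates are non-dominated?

S1: dominated by S5 (salary ask 153≤155, experience 19≥19, interview score 9.1≥6.1).
S2: dominated by S8 (salary ask 91≤93, experience 16≥11, interview score 9.2≥3.4).
S3: dominated by S5 (salary ask 153≤239, experience 19≥19, interview score 9.1≥7.7).
S4: dominated by S1 (salary ask 155≤158, experience 19≥8, interview score 6.1≥5.5).
S5: not dominated.
S6: dominated by S8 (salary ask 91≤146, experience 16≥8, interview score 9.2≥8.2).
S7: dominated by S5 (salary ask 153≤203, experience 19≥14, interview score 9.1≥8.7).
S8: not dominated (best salary ask).
S9: dominated by S1 (salary ask 155≤227, experience 19≥5, interview score 6.1≥4.5).

S5, S8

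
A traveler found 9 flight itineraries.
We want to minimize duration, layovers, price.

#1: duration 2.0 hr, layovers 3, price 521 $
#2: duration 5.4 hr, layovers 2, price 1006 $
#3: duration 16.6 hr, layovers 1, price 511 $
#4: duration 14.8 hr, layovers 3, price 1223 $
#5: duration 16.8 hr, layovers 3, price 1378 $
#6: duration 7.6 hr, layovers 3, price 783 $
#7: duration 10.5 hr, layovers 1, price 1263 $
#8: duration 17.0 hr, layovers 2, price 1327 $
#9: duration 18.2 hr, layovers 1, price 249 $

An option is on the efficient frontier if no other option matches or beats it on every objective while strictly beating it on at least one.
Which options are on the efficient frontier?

#1: not dominated (best duration).
#2: not dominated.
#3: not dominated.
#4: dominated by #1 (duration 2.0≤14.8, layovers 3≤3, price 521≤1223).
#5: dominated by #1 (duration 2.0≤16.8, layovers 3≤3, price 521≤1378).
#6: dominated by #1 (duration 2.0≤7.6, layovers 3≤3, price 521≤783).
#7: not dominated.
#8: dominated by #2 (duration 5.4≤17.0, layovers 2≤2, price 1006≤1327).
#9: not dominated (best price).

#1, #2, #3, #7, #9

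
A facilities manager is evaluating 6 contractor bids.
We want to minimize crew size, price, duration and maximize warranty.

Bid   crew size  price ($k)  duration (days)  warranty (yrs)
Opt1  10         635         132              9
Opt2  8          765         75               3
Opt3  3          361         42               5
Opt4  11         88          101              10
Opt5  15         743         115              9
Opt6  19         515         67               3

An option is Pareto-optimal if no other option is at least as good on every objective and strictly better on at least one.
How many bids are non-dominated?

3

Opt1: not dominated.
Opt2: dominated by Opt3 (crew size 3≤8, price 361≤765, duration 42≤75, warranty 5≥3).
Opt3: not dominated (best crew size).
Opt4: not dominated (best price).
Opt5: dominated by Opt4 (crew size 11≤15, price 88≤743, duration 101≤115, warranty 10≥9).
Opt6: dominated by Opt3 (crew size 3≤19, price 361≤515, duration 42≤67, warranty 5≥3).
Pareto-optimal: Opt1, Opt3, Opt4 → 3.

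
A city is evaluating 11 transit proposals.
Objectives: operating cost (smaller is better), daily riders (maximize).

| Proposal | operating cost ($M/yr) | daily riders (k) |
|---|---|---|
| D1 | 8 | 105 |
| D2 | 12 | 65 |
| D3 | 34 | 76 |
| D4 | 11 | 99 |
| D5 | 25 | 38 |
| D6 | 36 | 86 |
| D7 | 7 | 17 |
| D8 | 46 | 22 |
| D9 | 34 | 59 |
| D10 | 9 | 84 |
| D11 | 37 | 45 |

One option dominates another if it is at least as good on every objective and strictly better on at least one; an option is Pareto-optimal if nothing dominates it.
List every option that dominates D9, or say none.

D1, D2, D3, D4, D10

D1: operating cost 8≤34, daily riders 105≥59 — dominates D9.
D2: operating cost 12≤34, daily riders 65≥59 — dominates D9.
D3: operating cost 34≤34, daily riders 76≥59 — dominates D9.
D4: operating cost 11≤34, daily riders 99≥59 — dominates D9.
D10: operating cost 9≤34, daily riders 84≥59 — dominates D9.
Others (D5, D6, D7, D8, D11) are each worse than D9 on at least one objective.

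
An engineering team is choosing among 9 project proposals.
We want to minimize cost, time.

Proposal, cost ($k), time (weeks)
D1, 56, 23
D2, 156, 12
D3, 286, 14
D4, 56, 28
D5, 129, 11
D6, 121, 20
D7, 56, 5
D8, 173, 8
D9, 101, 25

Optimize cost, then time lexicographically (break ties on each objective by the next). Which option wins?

D7

First minimize cost: best is 56, kept {D1, D4, D7}.
Then minimize time: best is 5, kept {D7}.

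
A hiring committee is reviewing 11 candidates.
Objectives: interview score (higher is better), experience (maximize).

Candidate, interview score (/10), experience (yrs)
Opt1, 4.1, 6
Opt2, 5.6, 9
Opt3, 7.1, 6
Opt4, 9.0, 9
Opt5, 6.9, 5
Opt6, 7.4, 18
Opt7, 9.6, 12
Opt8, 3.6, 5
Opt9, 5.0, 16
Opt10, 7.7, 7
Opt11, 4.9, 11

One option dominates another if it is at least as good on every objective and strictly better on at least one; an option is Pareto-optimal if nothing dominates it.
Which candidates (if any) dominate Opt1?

Opt2, Opt3, Opt4, Opt6, Opt7, Opt9, Opt10, Opt11

Opt2: interview score 5.6≥4.1, experience 9≥6 — dominates Opt1.
Opt3: interview score 7.1≥4.1, experience 6≥6 — dominates Opt1.
Opt4: interview score 9.0≥4.1, experience 9≥6 — dominates Opt1.
Opt6: interview score 7.4≥4.1, experience 18≥6 — dominates Opt1.
Opt7: interview score 9.6≥4.1, experience 12≥6 — dominates Opt1.
Opt9: interview score 5.0≥4.1, experience 16≥6 — dominates Opt1.
Opt10: interview score 7.7≥4.1, experience 7≥6 — dominates Opt1.
Opt11: interview score 4.9≥4.1, experience 11≥6 — dominates Opt1.
Others (Opt5, Opt8) are each worse than Opt1 on at least one objective.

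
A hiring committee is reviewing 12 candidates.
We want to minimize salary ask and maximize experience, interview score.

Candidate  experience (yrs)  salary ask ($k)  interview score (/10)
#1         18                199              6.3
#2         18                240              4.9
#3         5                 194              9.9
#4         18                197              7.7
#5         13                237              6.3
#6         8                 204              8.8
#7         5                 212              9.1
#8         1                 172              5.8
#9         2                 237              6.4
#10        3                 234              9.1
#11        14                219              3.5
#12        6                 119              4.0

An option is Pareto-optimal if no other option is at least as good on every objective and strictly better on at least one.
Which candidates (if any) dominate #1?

#4

#4: experience 18≥18, salary ask 197≤199, interview score 7.7≥6.3 — dominates #1.
Others (#2, #3, #5, #6, #7, #8, #9, #10, #11, #12) are each worse than #1 on at least one objective.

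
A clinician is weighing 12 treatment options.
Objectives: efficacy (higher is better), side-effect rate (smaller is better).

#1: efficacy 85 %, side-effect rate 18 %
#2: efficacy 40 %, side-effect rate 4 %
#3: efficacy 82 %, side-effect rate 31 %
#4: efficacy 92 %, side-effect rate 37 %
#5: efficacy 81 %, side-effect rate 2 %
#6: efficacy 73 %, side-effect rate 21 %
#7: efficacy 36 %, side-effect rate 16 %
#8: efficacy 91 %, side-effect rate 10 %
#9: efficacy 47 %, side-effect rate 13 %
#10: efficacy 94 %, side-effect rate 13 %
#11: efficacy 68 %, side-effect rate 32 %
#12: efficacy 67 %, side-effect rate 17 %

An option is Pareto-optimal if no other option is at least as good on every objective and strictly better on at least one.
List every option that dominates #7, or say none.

#2, #5, #8, #9, #10

#2: efficacy 40≥36, side-effect rate 4≤16 — dominates #7.
#5: efficacy 81≥36, side-effect rate 2≤16 — dominates #7.
#8: efficacy 91≥36, side-effect rate 10≤16 — dominates #7.
#9: efficacy 47≥36, side-effect rate 13≤16 — dominates #7.
#10: efficacy 94≥36, side-effect rate 13≤16 — dominates #7.
Others (#1, #3, #4, #6, #11, #12) are each worse than #7 on at least one objective.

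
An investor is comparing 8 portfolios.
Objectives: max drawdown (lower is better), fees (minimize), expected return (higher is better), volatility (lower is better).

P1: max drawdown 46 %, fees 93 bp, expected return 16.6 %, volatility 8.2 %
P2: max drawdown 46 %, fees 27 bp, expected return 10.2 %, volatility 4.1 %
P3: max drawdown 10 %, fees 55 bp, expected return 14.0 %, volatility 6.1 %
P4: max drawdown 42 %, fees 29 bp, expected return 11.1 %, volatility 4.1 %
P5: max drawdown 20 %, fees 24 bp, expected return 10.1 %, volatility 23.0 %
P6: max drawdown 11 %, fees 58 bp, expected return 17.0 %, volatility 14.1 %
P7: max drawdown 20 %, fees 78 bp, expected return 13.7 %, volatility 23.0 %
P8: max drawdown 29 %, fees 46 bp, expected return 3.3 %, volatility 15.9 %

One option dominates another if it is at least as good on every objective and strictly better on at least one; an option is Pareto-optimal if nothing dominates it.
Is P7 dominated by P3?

P3 vs P7: max drawdown 10≤20, fees 55≤78, expected return 14.0≥13.7, volatility 6.1≤23.0 — P3 is at least as good on every objective with at least one strict improvement.

Yes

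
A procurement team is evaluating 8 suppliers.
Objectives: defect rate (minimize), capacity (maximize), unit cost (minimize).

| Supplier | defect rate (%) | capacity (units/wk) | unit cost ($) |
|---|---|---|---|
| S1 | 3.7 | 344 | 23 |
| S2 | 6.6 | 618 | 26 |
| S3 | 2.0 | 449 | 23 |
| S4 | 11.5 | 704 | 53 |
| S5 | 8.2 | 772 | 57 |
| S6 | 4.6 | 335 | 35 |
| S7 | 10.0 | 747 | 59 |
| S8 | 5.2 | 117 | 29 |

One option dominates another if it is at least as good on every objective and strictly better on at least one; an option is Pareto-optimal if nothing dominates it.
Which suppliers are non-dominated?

S2, S3, S4, S5

S1: dominated by S3 (defect rate 2.0≤3.7, capacity 449≥344, unit cost 23≤23).
S2: not dominated.
S3: not dominated (best defect rate).
S4: not dominated.
S5: not dominated (best capacity).
S6: dominated by S1 (defect rate 3.7≤4.6, capacity 344≥335, unit cost 23≤35).
S7: dominated by S5 (defect rate 8.2≤10.0, capacity 772≥747, unit cost 57≤59).
S8: dominated by S1 (defect rate 3.7≤5.2, capacity 344≥117, unit cost 23≤29).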